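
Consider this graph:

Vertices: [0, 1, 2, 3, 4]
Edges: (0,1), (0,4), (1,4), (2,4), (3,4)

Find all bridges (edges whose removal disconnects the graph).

A bridge is an edge whose removal increases the number of connected components.
Bridges found: (2,4), (3,4)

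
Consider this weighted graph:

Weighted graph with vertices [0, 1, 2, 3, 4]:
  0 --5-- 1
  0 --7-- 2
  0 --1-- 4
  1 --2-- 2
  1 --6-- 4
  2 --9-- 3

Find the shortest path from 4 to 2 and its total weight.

Using Dijkstra's algorithm from vertex 4:
Shortest path: 4 -> 1 -> 2
Total weight: 6 + 2 = 8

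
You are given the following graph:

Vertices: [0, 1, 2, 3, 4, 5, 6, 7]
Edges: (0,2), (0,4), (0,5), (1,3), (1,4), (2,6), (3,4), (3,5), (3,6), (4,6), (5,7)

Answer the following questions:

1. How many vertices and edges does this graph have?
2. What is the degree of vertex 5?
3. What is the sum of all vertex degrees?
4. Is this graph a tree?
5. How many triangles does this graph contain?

Count: 8 vertices, 11 edges.
Vertex 5 has neighbors [0, 3, 7], degree = 3.
Handshaking lemma: 2 * 11 = 22.
A tree on 8 vertices has 7 edges. This graph has 11 edges (4 extra). Not a tree.
Number of triangles = 2.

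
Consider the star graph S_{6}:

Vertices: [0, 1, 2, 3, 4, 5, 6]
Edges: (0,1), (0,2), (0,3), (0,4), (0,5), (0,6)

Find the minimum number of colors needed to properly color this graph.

S_{6} has one hub adjacent to 6 leaves; leaves are pairwise non-adjacent.
Color the hub 0 and every leaf 1.
Chromatic number = 2.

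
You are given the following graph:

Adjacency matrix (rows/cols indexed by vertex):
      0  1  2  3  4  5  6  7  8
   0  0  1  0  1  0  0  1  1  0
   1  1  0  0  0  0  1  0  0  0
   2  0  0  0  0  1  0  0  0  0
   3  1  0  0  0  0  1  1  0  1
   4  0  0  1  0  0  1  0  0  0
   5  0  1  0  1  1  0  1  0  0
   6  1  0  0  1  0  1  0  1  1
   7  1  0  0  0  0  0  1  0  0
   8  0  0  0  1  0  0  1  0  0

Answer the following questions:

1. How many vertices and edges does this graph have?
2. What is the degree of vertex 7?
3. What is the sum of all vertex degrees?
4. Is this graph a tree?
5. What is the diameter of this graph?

Count: 9 vertices, 13 edges.
Vertex 7 has neighbors [0, 6], degree = 2.
Handshaking lemma: 2 * 13 = 26.
A tree on 9 vertices has 8 edges. This graph has 13 edges (5 extra). Not a tree.
Diameter (longest shortest path) = 4.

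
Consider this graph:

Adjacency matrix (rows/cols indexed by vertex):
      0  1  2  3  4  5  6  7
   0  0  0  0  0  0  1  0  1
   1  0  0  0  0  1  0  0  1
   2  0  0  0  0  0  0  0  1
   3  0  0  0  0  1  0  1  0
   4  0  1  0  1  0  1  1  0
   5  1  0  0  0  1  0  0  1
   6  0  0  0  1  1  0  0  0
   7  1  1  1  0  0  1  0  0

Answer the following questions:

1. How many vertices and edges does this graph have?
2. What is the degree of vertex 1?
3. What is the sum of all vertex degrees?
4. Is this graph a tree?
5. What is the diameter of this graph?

Count: 8 vertices, 10 edges.
Vertex 1 has neighbors [4, 7], degree = 2.
Handshaking lemma: 2 * 10 = 20.
A tree on 8 vertices has 7 edges. This graph has 10 edges (3 extra). Not a tree.
Diameter (longest shortest path) = 4.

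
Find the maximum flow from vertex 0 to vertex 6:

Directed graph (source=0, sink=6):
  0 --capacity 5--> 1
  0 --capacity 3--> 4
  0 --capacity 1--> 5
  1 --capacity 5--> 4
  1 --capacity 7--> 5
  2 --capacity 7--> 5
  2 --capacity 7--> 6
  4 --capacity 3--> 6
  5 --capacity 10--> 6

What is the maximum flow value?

Computing max flow:
  Flow on (0->1): 5/5
  Flow on (0->4): 3/3
  Flow on (0->5): 1/1
  Flow on (1->5): 5/7
  Flow on (4->6): 3/3
  Flow on (5->6): 6/10
Maximum flow = 9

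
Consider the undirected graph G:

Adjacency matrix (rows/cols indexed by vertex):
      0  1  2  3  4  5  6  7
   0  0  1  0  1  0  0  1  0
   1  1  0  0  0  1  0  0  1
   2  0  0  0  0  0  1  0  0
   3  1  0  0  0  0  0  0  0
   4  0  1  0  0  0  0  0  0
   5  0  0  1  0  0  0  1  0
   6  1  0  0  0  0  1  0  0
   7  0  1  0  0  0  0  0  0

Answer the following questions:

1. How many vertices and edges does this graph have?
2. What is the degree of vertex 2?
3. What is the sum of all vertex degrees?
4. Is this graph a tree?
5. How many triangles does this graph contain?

Count: 8 vertices, 7 edges.
Vertex 2 has neighbors [5], degree = 1.
Handshaking lemma: 2 * 7 = 14.
A graph is a tree iff it is connected and has exactly n-1 edges. This graph is connected (all 8 vertices in one component) and has 8-1 = 7 edges. It is a tree.
Number of triangles = 0.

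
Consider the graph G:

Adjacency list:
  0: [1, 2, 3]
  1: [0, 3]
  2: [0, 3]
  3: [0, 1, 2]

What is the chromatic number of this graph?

The graph has a maximum clique of size 3 (lower bound on chromatic number).
A valid 3-coloring: {0: 0, 1: 2, 2: 2, 3: 1}.
Chromatic number = 3.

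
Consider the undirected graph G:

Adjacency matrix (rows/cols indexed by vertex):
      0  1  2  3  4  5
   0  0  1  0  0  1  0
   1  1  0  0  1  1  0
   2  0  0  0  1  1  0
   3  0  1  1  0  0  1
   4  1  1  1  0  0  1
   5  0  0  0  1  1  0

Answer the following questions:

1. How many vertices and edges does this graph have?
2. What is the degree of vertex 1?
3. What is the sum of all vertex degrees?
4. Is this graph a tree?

Count: 6 vertices, 8 edges.
Vertex 1 has neighbors [0, 3, 4], degree = 3.
Handshaking lemma: 2 * 8 = 16.
A tree on 6 vertices has 5 edges. This graph has 8 edges (3 extra). Not a tree.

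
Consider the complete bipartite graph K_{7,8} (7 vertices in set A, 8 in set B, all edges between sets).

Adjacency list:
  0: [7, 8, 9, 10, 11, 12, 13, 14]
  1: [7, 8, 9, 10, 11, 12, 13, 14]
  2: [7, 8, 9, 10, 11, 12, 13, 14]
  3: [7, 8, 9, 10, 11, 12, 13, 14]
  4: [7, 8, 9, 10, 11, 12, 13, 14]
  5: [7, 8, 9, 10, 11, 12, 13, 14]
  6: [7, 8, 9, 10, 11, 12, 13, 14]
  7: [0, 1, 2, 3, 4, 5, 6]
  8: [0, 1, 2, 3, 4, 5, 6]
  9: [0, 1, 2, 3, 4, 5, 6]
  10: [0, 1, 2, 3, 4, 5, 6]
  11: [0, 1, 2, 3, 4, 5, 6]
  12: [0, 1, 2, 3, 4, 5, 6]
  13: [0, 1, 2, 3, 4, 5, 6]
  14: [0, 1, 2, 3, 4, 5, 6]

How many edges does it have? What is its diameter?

K_{7,8} has 7 * 8 = 56 edges.
Any vertex reaches any opposite-side vertex in 1 step; same-side vertices reach in 2 steps via any opposite-side vertex.
Diameter = 2.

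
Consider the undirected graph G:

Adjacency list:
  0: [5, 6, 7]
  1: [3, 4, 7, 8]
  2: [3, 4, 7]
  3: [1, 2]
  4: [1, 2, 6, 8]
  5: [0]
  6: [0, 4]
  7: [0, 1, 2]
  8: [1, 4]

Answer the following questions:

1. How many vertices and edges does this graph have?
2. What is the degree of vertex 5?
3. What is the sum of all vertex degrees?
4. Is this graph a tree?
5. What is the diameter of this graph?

Count: 9 vertices, 12 edges.
Vertex 5 has neighbors [0], degree = 1.
Handshaking lemma: 2 * 12 = 24.
A tree on 9 vertices has 8 edges. This graph has 12 edges (4 extra). Not a tree.
Diameter (longest shortest path) = 4.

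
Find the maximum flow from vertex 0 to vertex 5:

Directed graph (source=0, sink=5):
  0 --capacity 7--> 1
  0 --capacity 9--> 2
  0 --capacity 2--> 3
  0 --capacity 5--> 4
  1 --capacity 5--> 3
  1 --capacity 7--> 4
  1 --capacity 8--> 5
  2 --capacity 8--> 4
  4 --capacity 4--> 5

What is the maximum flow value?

Computing max flow:
  Flow on (0->1): 7/7
  Flow on (0->2): 4/9
  Flow on (1->5): 7/8
  Flow on (2->4): 4/8
  Flow on (4->5): 4/4
Maximum flow = 11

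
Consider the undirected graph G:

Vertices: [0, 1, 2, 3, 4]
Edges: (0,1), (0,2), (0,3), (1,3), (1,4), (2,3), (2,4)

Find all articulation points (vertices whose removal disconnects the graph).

No articulation points. The graph is biconnected.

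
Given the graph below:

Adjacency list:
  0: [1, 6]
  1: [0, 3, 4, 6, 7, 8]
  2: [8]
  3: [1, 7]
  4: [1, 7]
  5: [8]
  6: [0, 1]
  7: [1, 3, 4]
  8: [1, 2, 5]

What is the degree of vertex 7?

Vertex 7 has neighbors [1, 3, 4], so deg(7) = 3.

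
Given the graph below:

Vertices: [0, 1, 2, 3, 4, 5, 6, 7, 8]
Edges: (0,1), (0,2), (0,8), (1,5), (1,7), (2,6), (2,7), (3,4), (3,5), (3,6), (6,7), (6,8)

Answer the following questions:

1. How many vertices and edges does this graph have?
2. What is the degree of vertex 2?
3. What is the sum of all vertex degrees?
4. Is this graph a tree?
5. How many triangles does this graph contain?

Count: 9 vertices, 12 edges.
Vertex 2 has neighbors [0, 6, 7], degree = 3.
Handshaking lemma: 2 * 12 = 24.
A tree on 9 vertices has 8 edges. This graph has 12 edges (4 extra). Not a tree.
Number of triangles = 1.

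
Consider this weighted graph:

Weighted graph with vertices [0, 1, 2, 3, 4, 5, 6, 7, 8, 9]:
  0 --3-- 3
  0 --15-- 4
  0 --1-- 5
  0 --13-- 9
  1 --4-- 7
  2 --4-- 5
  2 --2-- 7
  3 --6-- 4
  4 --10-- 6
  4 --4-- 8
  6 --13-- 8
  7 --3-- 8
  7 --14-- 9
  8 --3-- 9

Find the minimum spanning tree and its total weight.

Applying Kruskal's algorithm (sort edges by weight, add if no cycle):
  Add (0,5) w=1
  Add (2,7) w=2
  Add (0,3) w=3
  Add (7,8) w=3
  Add (8,9) w=3
  Add (1,7) w=4
  Add (2,5) w=4
  Add (4,8) w=4
  Skip (3,4) w=6 (creates cycle)
  Add (4,6) w=10
  Skip (0,9) w=13 (creates cycle)
  Skip (6,8) w=13 (creates cycle)
  Skip (7,9) w=14 (creates cycle)
  Skip (0,4) w=15 (creates cycle)
MST weight = 34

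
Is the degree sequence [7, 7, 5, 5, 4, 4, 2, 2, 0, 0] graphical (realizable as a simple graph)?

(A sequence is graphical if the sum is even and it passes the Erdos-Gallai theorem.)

Sum of degrees = 36. Sum is even and passes Erdos-Gallai. The sequence IS graphical.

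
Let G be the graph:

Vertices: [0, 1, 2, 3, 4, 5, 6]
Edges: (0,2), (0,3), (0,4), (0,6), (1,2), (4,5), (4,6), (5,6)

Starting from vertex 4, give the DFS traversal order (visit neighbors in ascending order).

DFS from vertex 4 (neighbors processed in ascending order):
Visit order: 4, 0, 2, 1, 3, 6, 5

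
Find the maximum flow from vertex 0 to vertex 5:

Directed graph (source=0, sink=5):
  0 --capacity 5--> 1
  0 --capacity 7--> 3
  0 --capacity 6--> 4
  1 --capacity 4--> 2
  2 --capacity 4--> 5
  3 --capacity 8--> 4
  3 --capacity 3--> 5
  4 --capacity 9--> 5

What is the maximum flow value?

Computing max flow:
  Flow on (0->1): 4/5
  Flow on (0->3): 7/7
  Flow on (0->4): 5/6
  Flow on (1->2): 4/4
  Flow on (2->5): 4/4
  Flow on (3->4): 4/8
  Flow on (3->5): 3/3
  Flow on (4->5): 9/9
Maximum flow = 16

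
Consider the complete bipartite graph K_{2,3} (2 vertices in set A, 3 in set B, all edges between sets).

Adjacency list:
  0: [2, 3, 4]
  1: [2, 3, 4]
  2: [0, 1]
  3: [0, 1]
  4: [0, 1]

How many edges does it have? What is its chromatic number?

K_{2,3} has 2 * 3 = 6 edges.
Bipartite graphs have chromatic number 2 (color each partition differently).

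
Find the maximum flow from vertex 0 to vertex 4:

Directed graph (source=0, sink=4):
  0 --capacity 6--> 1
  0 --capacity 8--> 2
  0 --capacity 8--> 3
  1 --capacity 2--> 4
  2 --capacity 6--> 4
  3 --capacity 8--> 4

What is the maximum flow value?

Computing max flow:
  Flow on (0->1): 2/6
  Flow on (0->2): 6/8
  Flow on (0->3): 8/8
  Flow on (1->4): 2/2
  Flow on (2->4): 6/6
  Flow on (3->4): 8/8
Maximum flow = 16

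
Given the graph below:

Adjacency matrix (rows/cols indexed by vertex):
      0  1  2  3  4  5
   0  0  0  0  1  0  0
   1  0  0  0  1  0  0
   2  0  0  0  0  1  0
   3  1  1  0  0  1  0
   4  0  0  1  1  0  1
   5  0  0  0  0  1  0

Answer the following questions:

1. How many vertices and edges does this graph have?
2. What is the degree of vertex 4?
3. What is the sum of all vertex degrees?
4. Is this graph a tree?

Count: 6 vertices, 5 edges.
Vertex 4 has neighbors [2, 3, 5], degree = 3.
Handshaking lemma: 2 * 5 = 10.
A graph is a tree iff it is connected and has exactly n-1 edges. This graph is connected (all 6 vertices in one component) and has 6-1 = 5 edges. It is a tree.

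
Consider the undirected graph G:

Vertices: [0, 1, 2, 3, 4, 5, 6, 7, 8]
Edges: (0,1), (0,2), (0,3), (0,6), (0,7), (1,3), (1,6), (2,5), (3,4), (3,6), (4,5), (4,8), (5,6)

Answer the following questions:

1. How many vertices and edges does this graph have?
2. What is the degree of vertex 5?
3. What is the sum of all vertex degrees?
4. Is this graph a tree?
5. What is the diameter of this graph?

Count: 9 vertices, 13 edges.
Vertex 5 has neighbors [2, 4, 6], degree = 3.
Handshaking lemma: 2 * 13 = 26.
A tree on 9 vertices has 8 edges. This graph has 13 edges (5 extra). Not a tree.
Diameter (longest shortest path) = 4.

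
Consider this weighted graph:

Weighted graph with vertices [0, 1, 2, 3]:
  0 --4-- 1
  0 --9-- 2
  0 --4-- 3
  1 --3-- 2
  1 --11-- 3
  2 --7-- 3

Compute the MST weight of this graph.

Applying Kruskal's algorithm (sort edges by weight, add if no cycle):
  Add (1,2) w=3
  Add (0,1) w=4
  Add (0,3) w=4
  Skip (2,3) w=7 (creates cycle)
  Skip (0,2) w=9 (creates cycle)
  Skip (1,3) w=11 (creates cycle)
MST weight = 11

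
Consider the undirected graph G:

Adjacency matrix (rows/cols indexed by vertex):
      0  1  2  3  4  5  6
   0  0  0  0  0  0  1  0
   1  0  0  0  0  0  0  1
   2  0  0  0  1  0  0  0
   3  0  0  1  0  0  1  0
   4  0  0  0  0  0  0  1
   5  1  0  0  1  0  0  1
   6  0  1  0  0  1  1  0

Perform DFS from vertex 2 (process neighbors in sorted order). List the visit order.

DFS from vertex 2 (neighbors processed in ascending order):
Visit order: 2, 3, 5, 0, 6, 1, 4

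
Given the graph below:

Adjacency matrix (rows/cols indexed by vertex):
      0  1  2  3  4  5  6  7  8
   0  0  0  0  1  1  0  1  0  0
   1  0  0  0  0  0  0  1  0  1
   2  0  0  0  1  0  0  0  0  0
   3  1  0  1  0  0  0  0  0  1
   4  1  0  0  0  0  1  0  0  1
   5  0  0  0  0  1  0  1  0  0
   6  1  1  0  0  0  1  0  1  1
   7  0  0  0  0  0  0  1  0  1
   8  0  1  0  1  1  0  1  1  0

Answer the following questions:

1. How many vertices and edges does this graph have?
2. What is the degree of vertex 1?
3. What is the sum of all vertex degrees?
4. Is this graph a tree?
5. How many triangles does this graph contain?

Count: 9 vertices, 13 edges.
Vertex 1 has neighbors [6, 8], degree = 2.
Handshaking lemma: 2 * 13 = 26.
A tree on 9 vertices has 8 edges. This graph has 13 edges (5 extra). Not a tree.
Number of triangles = 2.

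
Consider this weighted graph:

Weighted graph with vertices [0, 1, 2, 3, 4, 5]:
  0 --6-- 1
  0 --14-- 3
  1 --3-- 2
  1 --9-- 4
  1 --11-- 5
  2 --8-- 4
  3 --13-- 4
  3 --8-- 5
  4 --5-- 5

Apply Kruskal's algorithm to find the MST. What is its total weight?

Applying Kruskal's algorithm (sort edges by weight, add if no cycle):
  Add (1,2) w=3
  Add (4,5) w=5
  Add (0,1) w=6
  Add (2,4) w=8
  Add (3,5) w=8
  Skip (1,4) w=9 (creates cycle)
  Skip (1,5) w=11 (creates cycle)
  Skip (3,4) w=13 (creates cycle)
  Skip (0,3) w=14 (creates cycle)
MST weight = 30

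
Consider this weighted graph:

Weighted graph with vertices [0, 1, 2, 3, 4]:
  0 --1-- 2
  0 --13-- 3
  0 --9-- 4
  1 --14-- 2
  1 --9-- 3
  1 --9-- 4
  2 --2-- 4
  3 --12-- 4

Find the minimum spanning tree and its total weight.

Applying Kruskal's algorithm (sort edges by weight, add if no cycle):
  Add (0,2) w=1
  Add (2,4) w=2
  Skip (0,4) w=9 (creates cycle)
  Add (1,4) w=9
  Add (1,3) w=9
  Skip (3,4) w=12 (creates cycle)
  Skip (0,3) w=13 (creates cycle)
  Skip (1,2) w=14 (creates cycle)
MST weight = 21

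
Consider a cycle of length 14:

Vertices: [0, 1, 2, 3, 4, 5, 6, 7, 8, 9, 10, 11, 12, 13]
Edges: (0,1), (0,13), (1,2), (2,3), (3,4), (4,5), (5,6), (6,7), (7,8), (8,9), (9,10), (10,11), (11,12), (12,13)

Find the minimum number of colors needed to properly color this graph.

This is an even cycle (C_14). Even cycles are bipartite.
Chromatic number = 2.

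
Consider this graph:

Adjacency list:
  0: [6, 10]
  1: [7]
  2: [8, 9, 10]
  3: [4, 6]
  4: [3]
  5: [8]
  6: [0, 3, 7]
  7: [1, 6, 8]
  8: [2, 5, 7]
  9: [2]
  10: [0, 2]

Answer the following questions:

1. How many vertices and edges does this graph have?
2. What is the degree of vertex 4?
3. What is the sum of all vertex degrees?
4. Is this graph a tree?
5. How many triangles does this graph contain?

Count: 11 vertices, 11 edges.
Vertex 4 has neighbors [3], degree = 1.
Handshaking lemma: 2 * 11 = 22.
A tree on 11 vertices has 10 edges. This graph has 11 edges (1 extra). Not a tree.
Number of triangles = 0.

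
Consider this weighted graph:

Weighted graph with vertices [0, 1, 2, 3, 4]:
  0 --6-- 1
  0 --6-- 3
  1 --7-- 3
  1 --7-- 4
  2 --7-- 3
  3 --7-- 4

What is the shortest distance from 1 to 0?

Using Dijkstra's algorithm from vertex 1:
Shortest path: 1 -> 0
Total weight: 6 = 6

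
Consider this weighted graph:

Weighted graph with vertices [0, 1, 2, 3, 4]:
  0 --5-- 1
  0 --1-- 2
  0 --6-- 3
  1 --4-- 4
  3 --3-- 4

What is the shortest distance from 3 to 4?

Using Dijkstra's algorithm from vertex 3:
Shortest path: 3 -> 4
Total weight: 3 = 3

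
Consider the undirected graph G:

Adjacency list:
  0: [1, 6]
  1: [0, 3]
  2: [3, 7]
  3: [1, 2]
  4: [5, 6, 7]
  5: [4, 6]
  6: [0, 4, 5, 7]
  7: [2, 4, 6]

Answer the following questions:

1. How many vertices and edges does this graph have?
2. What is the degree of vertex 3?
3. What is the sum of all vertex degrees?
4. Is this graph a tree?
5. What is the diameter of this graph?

Count: 8 vertices, 10 edges.
Vertex 3 has neighbors [1, 2], degree = 2.
Handshaking lemma: 2 * 10 = 20.
A tree on 8 vertices has 7 edges. This graph has 10 edges (3 extra). Not a tree.
Diameter (longest shortest path) = 4.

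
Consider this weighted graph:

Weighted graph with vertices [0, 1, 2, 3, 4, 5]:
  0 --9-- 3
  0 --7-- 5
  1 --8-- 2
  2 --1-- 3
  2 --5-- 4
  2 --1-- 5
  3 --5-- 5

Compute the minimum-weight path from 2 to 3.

Using Dijkstra's algorithm from vertex 2:
Shortest path: 2 -> 3
Total weight: 1 = 1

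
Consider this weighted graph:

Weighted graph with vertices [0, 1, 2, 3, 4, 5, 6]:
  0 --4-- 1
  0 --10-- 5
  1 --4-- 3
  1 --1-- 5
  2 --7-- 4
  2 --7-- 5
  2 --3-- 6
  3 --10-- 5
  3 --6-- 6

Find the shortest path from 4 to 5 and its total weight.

Using Dijkstra's algorithm from vertex 4:
Shortest path: 4 -> 2 -> 5
Total weight: 7 + 7 = 14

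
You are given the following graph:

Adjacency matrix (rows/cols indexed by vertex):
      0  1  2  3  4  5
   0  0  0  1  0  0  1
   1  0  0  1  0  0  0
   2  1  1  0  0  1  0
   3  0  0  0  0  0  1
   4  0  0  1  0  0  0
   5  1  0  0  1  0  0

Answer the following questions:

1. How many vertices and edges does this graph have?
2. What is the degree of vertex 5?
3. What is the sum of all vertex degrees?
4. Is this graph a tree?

Count: 6 vertices, 5 edges.
Vertex 5 has neighbors [0, 3], degree = 2.
Handshaking lemma: 2 * 5 = 10.
A graph is a tree iff it is connected and has exactly n-1 edges. This graph is connected (all 6 vertices in one component) and has 6-1 = 5 edges. It is a tree.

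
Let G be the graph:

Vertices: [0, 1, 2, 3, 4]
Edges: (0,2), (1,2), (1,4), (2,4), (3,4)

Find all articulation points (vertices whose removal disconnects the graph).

An articulation point is a vertex whose removal disconnects the graph.
Articulation points: [2, 4]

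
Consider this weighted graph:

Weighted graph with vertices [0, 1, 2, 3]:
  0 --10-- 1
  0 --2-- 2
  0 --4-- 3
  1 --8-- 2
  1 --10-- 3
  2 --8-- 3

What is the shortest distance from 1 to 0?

Using Dijkstra's algorithm from vertex 1:
Shortest path: 1 -> 0
Total weight: 10 = 10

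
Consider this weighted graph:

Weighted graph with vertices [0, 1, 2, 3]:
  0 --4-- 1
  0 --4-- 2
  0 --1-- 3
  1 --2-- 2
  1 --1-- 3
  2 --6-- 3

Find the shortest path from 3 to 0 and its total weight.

Using Dijkstra's algorithm from vertex 3:
Shortest path: 3 -> 0
Total weight: 1 = 1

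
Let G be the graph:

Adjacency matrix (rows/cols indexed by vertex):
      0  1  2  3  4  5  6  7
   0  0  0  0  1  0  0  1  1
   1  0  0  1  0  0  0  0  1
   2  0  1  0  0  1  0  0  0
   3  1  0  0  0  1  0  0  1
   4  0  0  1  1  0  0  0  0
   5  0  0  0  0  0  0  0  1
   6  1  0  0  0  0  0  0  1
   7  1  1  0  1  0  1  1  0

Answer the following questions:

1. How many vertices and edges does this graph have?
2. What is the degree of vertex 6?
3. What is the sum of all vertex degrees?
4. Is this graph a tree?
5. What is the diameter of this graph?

Count: 8 vertices, 10 edges.
Vertex 6 has neighbors [0, 7], degree = 2.
Handshaking lemma: 2 * 10 = 20.
A tree on 8 vertices has 7 edges. This graph has 10 edges (3 extra). Not a tree.
Diameter (longest shortest path) = 3.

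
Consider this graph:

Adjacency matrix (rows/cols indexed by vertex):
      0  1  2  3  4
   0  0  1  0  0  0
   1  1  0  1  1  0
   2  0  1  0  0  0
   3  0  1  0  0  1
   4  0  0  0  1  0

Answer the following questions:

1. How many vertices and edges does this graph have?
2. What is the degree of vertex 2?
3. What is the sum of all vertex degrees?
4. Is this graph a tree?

Count: 5 vertices, 4 edges.
Vertex 2 has neighbors [1], degree = 1.
Handshaking lemma: 2 * 4 = 8.
A graph is a tree iff it is connected and has exactly n-1 edges. This graph is connected (all 5 vertices in one component) and has 5-1 = 4 edges. It is a tree.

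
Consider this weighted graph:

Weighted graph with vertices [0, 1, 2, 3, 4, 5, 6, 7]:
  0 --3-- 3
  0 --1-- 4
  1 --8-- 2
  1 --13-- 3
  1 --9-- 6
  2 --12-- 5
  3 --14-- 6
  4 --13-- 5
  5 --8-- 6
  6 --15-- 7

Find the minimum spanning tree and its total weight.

Applying Kruskal's algorithm (sort edges by weight, add if no cycle):
  Add (0,4) w=1
  Add (0,3) w=3
  Add (1,2) w=8
  Add (5,6) w=8
  Add (1,6) w=9
  Skip (2,5) w=12 (creates cycle)
  Add (1,3) w=13
  Skip (4,5) w=13 (creates cycle)
  Skip (3,6) w=14 (creates cycle)
  Add (6,7) w=15
MST weight = 57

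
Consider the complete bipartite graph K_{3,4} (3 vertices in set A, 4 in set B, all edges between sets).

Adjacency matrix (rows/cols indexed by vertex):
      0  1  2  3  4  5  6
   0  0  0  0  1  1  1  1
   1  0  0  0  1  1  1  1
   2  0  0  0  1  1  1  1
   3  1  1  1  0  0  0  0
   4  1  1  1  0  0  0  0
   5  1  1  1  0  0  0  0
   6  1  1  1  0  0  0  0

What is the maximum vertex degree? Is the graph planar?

Set-A vertices have degree 4; set-B vertices have degree 3. Maximum degree = max(3,4) = 4.
K_{3,4} contains K_{3,3} as a subgraph (since both sides have >= 3 vertices); by Kuratowski's theorem it is not planar.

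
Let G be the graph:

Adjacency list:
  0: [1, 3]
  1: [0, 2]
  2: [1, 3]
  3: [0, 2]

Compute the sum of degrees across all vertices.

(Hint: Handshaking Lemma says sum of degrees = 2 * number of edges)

Count edges: 4 edges.
By Handshaking Lemma: sum of degrees = 2 * 4 = 8.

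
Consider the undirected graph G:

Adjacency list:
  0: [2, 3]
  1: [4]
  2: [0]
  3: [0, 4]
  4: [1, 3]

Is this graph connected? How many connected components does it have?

Checking connectivity: the graph has 1 connected component(s).
All vertices are reachable from each other. The graph IS connected.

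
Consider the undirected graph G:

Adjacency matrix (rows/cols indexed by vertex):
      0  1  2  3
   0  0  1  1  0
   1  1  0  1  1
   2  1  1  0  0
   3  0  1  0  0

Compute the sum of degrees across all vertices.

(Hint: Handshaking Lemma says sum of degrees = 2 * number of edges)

Count edges: 4 edges.
By Handshaking Lemma: sum of degrees = 2 * 4 = 8.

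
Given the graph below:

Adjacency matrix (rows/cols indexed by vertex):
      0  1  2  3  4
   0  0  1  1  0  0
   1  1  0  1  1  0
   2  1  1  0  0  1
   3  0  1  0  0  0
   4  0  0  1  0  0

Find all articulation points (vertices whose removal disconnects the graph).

An articulation point is a vertex whose removal disconnects the graph.
Articulation points: [1, 2]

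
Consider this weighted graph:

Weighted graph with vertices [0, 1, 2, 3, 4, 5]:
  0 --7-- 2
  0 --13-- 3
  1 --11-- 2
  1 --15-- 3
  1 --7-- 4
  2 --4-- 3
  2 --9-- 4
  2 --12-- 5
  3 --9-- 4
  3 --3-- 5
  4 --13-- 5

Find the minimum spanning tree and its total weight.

Applying Kruskal's algorithm (sort edges by weight, add if no cycle):
  Add (3,5) w=3
  Add (2,3) w=4
  Add (0,2) w=7
  Add (1,4) w=7
  Add (2,4) w=9
  Skip (3,4) w=9 (creates cycle)
  Skip (1,2) w=11 (creates cycle)
  Skip (2,5) w=12 (creates cycle)
  Skip (0,3) w=13 (creates cycle)
  Skip (4,5) w=13 (creates cycle)
  Skip (1,3) w=15 (creates cycle)
MST weight = 30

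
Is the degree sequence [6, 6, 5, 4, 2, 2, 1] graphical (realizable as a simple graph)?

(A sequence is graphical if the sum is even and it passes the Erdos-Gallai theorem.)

Sum of degrees = 26. Sum is even but fails Erdos-Gallai. The sequence is NOT graphical.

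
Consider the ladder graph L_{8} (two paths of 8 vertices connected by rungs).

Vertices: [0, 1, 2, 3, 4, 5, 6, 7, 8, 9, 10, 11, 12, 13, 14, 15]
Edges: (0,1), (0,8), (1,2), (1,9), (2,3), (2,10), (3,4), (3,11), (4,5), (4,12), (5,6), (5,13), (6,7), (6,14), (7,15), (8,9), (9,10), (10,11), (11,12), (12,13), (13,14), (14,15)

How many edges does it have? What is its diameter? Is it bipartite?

Ladder graph L_{8}: 8 rungs + 2 * (8-1) path edges = 8 + 14 = 22 edges.
Diameter = 8.
Ladder graphs are bipartite (alternating coloring along each path).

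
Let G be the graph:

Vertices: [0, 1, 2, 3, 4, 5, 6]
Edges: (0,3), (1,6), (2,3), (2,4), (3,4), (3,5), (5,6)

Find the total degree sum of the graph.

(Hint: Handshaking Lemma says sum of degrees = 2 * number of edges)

Count edges: 7 edges.
By Handshaking Lemma: sum of degrees = 2 * 7 = 14.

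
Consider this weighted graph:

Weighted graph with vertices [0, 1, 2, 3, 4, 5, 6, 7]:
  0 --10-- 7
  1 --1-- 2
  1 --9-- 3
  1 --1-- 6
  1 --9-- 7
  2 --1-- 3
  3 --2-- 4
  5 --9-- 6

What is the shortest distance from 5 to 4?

Using Dijkstra's algorithm from vertex 5:
Shortest path: 5 -> 6 -> 1 -> 2 -> 3 -> 4
Total weight: 9 + 1 + 1 + 1 + 2 = 14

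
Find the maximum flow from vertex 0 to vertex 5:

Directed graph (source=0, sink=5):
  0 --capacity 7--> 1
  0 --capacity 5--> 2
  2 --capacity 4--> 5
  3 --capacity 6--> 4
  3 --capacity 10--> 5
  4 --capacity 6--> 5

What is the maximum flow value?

Computing max flow:
  Flow on (0->2): 4/5
  Flow on (2->5): 4/4
Maximum flow = 4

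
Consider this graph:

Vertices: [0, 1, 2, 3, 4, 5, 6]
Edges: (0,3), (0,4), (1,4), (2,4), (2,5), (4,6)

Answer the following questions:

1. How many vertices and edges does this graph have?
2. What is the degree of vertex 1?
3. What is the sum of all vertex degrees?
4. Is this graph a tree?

Count: 7 vertices, 6 edges.
Vertex 1 has neighbors [4], degree = 1.
Handshaking lemma: 2 * 6 = 12.
A graph is a tree iff it is connected and has exactly n-1 edges. This graph is connected (all 7 vertices in one component) and has 7-1 = 6 edges. It is a tree.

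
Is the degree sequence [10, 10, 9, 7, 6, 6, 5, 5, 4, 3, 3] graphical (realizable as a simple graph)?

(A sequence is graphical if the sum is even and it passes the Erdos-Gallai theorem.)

Sum of degrees = 68. Sum is even and passes Erdos-Gallai. The sequence IS graphical.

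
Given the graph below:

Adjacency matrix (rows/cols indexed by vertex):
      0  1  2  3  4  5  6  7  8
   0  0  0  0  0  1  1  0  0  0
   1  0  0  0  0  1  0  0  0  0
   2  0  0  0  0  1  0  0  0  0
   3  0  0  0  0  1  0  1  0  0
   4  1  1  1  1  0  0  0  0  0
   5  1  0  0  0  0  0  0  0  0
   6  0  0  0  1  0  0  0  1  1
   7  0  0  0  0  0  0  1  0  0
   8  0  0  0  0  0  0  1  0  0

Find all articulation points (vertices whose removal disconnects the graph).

An articulation point is a vertex whose removal disconnects the graph.
Articulation points: [0, 3, 4, 6]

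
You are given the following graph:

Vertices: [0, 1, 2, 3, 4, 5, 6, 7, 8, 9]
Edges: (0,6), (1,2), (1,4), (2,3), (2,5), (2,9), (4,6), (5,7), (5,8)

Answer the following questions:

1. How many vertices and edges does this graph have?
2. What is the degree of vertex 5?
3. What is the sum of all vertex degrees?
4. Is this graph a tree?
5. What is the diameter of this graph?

Count: 10 vertices, 9 edges.
Vertex 5 has neighbors [2, 7, 8], degree = 3.
Handshaking lemma: 2 * 9 = 18.
A graph is a tree iff it is connected and has exactly n-1 edges. This graph is connected (all 10 vertices in one component) and has 10-1 = 9 edges. It is a tree.
Diameter (longest shortest path) = 6.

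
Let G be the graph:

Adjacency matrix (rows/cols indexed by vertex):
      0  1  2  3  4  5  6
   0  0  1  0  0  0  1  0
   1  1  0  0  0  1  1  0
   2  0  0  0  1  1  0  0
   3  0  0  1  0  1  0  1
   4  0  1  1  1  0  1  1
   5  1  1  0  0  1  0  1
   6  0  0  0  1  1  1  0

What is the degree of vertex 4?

Vertex 4 has neighbors [1, 2, 3, 5, 6], so deg(4) = 5.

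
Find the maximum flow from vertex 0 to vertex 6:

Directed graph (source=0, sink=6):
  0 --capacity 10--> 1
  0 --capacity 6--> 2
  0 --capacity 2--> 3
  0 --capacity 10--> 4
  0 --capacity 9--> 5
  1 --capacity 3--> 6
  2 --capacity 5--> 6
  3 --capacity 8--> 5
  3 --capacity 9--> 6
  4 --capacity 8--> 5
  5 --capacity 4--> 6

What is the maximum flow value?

Computing max flow:
  Flow on (0->1): 3/10
  Flow on (0->2): 5/6
  Flow on (0->3): 2/2
  Flow on (0->4): 4/10
  Flow on (1->6): 3/3
  Flow on (2->6): 5/5
  Flow on (3->6): 2/9
  Flow on (4->5): 4/8
  Flow on (5->6): 4/4
Maximum flow = 14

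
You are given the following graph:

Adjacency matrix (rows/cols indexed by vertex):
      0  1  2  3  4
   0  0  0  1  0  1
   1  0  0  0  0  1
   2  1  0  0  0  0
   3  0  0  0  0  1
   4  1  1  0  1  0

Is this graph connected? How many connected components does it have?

Checking connectivity: the graph has 1 connected component(s).
All vertices are reachable from each other. The graph IS connected.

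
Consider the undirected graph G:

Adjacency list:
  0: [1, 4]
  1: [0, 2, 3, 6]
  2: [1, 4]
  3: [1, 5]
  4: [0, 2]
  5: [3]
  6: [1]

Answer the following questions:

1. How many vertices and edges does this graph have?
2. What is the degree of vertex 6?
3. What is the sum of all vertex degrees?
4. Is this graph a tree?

Count: 7 vertices, 7 edges.
Vertex 6 has neighbors [1], degree = 1.
Handshaking lemma: 2 * 7 = 14.
A tree on 7 vertices has 6 edges. This graph has 7 edges (1 extra). Not a tree.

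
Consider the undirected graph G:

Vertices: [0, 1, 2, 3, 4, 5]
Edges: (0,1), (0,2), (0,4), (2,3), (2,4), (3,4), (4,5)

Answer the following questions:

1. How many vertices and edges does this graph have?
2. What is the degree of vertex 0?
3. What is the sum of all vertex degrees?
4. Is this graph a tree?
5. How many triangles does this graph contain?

Count: 6 vertices, 7 edges.
Vertex 0 has neighbors [1, 2, 4], degree = 3.
Handshaking lemma: 2 * 7 = 14.
A tree on 6 vertices has 5 edges. This graph has 7 edges (2 extra). Not a tree.
Number of triangles = 2.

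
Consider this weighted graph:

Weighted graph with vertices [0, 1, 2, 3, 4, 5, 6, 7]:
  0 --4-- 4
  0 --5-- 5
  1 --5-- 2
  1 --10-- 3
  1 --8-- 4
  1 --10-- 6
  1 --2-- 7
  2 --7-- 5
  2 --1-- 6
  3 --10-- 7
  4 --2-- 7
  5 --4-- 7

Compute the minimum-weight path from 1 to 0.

Using Dijkstra's algorithm from vertex 1:
Shortest path: 1 -> 7 -> 4 -> 0
Total weight: 2 + 2 + 4 = 8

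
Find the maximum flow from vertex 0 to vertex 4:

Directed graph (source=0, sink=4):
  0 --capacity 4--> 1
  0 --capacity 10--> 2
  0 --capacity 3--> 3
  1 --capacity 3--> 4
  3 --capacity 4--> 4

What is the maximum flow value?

Computing max flow:
  Flow on (0->1): 3/4
  Flow on (0->3): 3/3
  Flow on (1->4): 3/3
  Flow on (3->4): 3/4
Maximum flow = 6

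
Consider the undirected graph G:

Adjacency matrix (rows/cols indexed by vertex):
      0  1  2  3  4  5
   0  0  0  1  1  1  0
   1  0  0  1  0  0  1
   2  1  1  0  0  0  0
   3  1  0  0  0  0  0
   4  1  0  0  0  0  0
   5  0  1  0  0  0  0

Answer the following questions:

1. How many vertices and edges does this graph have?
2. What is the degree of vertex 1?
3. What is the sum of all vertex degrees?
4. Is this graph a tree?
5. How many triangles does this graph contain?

Count: 6 vertices, 5 edges.
Vertex 1 has neighbors [2, 5], degree = 2.
Handshaking lemma: 2 * 5 = 10.
A graph is a tree iff it is connected and has exactly n-1 edges. This graph is connected (all 6 vertices in one component) and has 6-1 = 5 edges. It is a tree.
Number of triangles = 0.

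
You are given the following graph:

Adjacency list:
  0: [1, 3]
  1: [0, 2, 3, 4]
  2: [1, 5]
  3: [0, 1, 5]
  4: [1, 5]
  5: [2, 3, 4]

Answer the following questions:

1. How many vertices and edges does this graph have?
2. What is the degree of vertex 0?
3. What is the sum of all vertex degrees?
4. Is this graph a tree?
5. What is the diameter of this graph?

Count: 6 vertices, 8 edges.
Vertex 0 has neighbors [1, 3], degree = 2.
Handshaking lemma: 2 * 8 = 16.
A tree on 6 vertices has 5 edges. This graph has 8 edges (3 extra). Not a tree.
Diameter (longest shortest path) = 2.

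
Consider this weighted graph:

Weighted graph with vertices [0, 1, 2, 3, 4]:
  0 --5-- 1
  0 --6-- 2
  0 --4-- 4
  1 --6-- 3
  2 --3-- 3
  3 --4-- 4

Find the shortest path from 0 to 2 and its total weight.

Using Dijkstra's algorithm from vertex 0:
Shortest path: 0 -> 2
Total weight: 6 = 6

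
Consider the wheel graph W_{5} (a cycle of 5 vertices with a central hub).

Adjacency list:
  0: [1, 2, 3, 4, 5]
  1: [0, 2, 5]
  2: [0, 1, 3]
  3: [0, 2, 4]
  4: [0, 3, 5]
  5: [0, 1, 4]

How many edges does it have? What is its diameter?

Wheel graph W_{5}: 5 cycle edges + 5 spoke edges = 10 edges.
The hub is distance 1 from all cycle vertices. Max distance between cycle vertices through hub is 2.
Diameter = 2.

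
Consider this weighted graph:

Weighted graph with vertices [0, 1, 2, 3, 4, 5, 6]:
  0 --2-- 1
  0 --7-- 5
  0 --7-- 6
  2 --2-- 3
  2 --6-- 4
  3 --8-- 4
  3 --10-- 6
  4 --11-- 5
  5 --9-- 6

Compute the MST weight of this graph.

Applying Kruskal's algorithm (sort edges by weight, add if no cycle):
  Add (0,1) w=2
  Add (2,3) w=2
  Add (2,4) w=6
  Add (0,5) w=7
  Add (0,6) w=7
  Skip (3,4) w=8 (creates cycle)
  Skip (5,6) w=9 (creates cycle)
  Add (3,6) w=10
  Skip (4,5) w=11 (creates cycle)
MST weight = 34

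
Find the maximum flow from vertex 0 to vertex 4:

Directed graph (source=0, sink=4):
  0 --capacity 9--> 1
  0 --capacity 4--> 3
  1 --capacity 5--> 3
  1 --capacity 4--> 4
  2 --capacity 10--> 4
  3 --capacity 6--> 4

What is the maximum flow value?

Computing max flow:
  Flow on (0->1): 6/9
  Flow on (0->3): 4/4
  Flow on (1->3): 2/5
  Flow on (1->4): 4/4
  Flow on (3->4): 6/6
Maximum flow = 10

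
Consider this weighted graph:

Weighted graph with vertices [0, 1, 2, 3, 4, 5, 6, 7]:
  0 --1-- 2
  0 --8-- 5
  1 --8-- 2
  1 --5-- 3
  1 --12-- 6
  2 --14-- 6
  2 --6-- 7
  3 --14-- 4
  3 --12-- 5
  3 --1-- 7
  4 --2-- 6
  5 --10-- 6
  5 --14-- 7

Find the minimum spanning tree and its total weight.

Applying Kruskal's algorithm (sort edges by weight, add if no cycle):
  Add (0,2) w=1
  Add (3,7) w=1
  Add (4,6) w=2
  Add (1,3) w=5
  Add (2,7) w=6
  Add (0,5) w=8
  Skip (1,2) w=8 (creates cycle)
  Add (5,6) w=10
  Skip (1,6) w=12 (creates cycle)
  Skip (3,5) w=12 (creates cycle)
  Skip (2,6) w=14 (creates cycle)
  Skip (3,4) w=14 (creates cycle)
  Skip (5,7) w=14 (creates cycle)
MST weight = 33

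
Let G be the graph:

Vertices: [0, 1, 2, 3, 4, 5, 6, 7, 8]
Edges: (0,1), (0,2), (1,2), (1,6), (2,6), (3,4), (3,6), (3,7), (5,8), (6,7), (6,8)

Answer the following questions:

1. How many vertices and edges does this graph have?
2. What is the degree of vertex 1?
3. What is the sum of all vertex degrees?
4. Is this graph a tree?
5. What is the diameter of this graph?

Count: 9 vertices, 11 edges.
Vertex 1 has neighbors [0, 2, 6], degree = 3.
Handshaking lemma: 2 * 11 = 22.
A tree on 9 vertices has 8 edges. This graph has 11 edges (3 extra). Not a tree.
Diameter (longest shortest path) = 4.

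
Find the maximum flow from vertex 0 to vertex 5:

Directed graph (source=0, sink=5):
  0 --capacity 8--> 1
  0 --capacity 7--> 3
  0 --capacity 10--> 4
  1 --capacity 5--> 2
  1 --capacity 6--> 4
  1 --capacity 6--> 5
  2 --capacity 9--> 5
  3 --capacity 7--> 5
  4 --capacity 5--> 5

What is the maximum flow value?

Computing max flow:
  Flow on (0->1): 8/8
  Flow on (0->3): 7/7
  Flow on (0->4): 5/10
  Flow on (1->2): 2/5
  Flow on (1->5): 6/6
  Flow on (2->5): 2/9
  Flow on (3->5): 7/7
  Flow on (4->5): 5/5
Maximum flow = 20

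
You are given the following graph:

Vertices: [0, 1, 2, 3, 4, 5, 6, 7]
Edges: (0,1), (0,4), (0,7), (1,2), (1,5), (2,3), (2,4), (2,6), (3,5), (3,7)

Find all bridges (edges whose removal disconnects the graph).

A bridge is an edge whose removal increases the number of connected components.
Bridges found: (2,6)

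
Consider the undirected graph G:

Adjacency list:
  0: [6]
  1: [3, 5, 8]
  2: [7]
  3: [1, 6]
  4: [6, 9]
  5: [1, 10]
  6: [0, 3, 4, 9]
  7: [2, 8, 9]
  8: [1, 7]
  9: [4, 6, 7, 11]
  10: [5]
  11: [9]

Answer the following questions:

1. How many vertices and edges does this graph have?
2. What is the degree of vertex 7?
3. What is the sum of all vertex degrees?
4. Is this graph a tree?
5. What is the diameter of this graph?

Count: 12 vertices, 13 edges.
Vertex 7 has neighbors [2, 8, 9], degree = 3.
Handshaking lemma: 2 * 13 = 26.
A tree on 12 vertices has 11 edges. This graph has 13 edges (2 extra). Not a tree.
Diameter (longest shortest path) = 6.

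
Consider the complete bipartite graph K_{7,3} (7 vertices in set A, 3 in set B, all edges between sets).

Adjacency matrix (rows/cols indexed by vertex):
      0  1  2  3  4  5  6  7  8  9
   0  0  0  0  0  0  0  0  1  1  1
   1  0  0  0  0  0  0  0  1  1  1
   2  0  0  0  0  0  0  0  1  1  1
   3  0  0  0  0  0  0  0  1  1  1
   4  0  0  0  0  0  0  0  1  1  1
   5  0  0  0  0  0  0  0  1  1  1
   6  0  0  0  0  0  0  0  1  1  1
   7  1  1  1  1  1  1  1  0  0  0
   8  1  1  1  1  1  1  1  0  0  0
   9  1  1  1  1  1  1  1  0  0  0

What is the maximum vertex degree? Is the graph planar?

Set-A vertices have degree 3; set-B vertices have degree 7. Maximum degree = max(7,3) = 7.
K_{7,3} contains K_{3,3} as a subgraph (since both sides have >= 3 vertices); by Kuratowski's theorem it is not planar.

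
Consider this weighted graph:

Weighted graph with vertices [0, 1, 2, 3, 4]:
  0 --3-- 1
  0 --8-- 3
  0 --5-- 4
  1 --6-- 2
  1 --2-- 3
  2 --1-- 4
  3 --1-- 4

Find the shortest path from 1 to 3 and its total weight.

Using Dijkstra's algorithm from vertex 1:
Shortest path: 1 -> 3
Total weight: 2 = 2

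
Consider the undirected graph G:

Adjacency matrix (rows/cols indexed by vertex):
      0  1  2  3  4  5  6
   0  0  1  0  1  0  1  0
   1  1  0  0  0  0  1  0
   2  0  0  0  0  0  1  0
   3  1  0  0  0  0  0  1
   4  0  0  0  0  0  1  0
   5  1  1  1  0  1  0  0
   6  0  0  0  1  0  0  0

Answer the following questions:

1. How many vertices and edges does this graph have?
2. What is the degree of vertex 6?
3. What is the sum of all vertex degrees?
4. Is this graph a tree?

Count: 7 vertices, 7 edges.
Vertex 6 has neighbors [3], degree = 1.
Handshaking lemma: 2 * 7 = 14.
A tree on 7 vertices has 6 edges. This graph has 7 edges (1 extra). Not a tree.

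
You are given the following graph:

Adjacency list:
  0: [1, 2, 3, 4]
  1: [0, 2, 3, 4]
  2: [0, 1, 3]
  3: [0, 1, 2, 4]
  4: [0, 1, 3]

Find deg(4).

Vertex 4 has neighbors [0, 1, 3], so deg(4) = 3.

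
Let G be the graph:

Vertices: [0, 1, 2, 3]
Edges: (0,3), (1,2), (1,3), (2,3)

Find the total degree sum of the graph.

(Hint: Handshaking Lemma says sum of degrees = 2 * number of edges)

Count edges: 4 edges.
By Handshaking Lemma: sum of degrees = 2 * 4 = 8.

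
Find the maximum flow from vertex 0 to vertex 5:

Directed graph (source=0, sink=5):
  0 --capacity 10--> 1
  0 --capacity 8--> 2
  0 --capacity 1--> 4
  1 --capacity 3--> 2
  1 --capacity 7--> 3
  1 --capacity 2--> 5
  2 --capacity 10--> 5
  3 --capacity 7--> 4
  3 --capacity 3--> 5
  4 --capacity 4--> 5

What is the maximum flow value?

Computing max flow:
  Flow on (0->1): 10/10
  Flow on (0->2): 8/8
  Flow on (0->4): 1/1
  Flow on (1->2): 2/3
  Flow on (1->3): 6/7
  Flow on (1->5): 2/2
  Flow on (2->5): 10/10
  Flow on (3->4): 3/7
  Flow on (3->5): 3/3
  Flow on (4->5): 4/4
Maximum flow = 19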